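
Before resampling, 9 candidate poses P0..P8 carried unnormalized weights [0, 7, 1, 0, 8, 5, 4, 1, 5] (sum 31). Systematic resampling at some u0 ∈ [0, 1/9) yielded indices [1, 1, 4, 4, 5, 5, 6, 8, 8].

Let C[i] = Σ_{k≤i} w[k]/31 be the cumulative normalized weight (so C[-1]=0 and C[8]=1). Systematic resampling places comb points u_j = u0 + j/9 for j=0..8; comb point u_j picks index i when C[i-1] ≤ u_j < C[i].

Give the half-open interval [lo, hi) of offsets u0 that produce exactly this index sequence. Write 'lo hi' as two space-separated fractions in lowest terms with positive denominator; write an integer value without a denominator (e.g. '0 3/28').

20/279 1/9

C = [0, 7/31, 8/31, 8/31, 16/31, 21/31, 25/31, 26/31, 1]
j=0 picked index 1: u0 ∈ [0, 7/31)
j=1 picked index 1: u0 ∈ [-1/9, 32/279)
j=2 picked index 4: u0 ∈ [10/279, 82/279)
j=3 picked index 4: u0 ∈ [-7/93, 17/93)
j=4 picked index 5: u0 ∈ [20/279, 65/279)
j=5 picked index 5: u0 ∈ [-11/279, 34/279)
j=6 picked index 6: u0 ∈ [1/93, 13/93)
j=7 picked index 8: u0 ∈ [17/279, 2/9)
j=8 picked index 8: u0 ∈ [-14/279, 1/9)
intersection: [20/279, 1/9)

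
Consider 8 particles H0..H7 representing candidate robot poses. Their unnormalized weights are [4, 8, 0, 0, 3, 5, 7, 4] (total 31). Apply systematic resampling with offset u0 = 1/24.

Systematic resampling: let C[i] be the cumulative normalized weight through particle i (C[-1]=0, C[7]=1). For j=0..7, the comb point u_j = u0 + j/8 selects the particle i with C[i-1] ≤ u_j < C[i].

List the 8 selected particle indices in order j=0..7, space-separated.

0 1 1 4 5 6 6 7

C = [4/31, 12/31, 12/31, 12/31, 15/31, 20/31, 27/31, 1]
j=0: u_0=1/24 ∈ [0, 4/31) → index 0
j=1: u_1=1/6 ∈ [4/31, 12/31) → index 1
j=2: u_2=7/24 ∈ [4/31, 12/31) → index 1
j=3: u_3=5/12 ∈ [12/31, 15/31) → index 4
j=4: u_4=13/24 ∈ [15/31, 20/31) → index 5
j=5: u_5=2/3 ∈ [20/31, 27/31) → index 6
j=6: u_6=19/24 ∈ [20/31, 27/31) → index 6
j=7: u_7=11/12 ∈ [27/31, 1) → index 7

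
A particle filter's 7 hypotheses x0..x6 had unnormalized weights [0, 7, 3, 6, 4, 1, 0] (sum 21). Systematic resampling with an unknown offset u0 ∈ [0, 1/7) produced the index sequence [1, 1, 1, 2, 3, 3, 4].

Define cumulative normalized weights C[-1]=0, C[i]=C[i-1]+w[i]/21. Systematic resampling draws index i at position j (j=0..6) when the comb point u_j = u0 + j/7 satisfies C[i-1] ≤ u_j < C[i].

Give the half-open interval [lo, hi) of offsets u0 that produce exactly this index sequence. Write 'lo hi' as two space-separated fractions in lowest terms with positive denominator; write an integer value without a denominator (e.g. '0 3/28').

0 1/21

C = [0, 1/3, 10/21, 16/21, 20/21, 1, 1]
j=0 picked index 1: u0 ∈ [0, 1/3)
j=1 picked index 1: u0 ∈ [-1/7, 4/21)
j=2 picked index 1: u0 ∈ [-2/7, 1/21)
j=3 picked index 2: u0 ∈ [-2/21, 1/21)
j=4 picked index 3: u0 ∈ [-2/21, 4/21)
j=5 picked index 3: u0 ∈ [-5/21, 1/21)
j=6 picked index 4: u0 ∈ [-2/21, 2/21)
intersection: [0, 1/21)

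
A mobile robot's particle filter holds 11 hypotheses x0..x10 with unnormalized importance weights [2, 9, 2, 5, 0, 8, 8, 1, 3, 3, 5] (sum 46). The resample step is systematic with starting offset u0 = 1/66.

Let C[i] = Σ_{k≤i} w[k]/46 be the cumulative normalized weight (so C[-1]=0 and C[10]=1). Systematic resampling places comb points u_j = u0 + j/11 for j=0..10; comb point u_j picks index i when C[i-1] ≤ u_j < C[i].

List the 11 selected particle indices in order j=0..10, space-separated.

C = [1/23, 11/46, 13/46, 9/23, 9/23, 13/23, 17/23, 35/46, 19/23, 41/46, 1]
j=0: u_0=1/66 ∈ [0, 1/23) → index 0
j=1: u_1=7/66 ∈ [1/23, 11/46) → index 1
j=2: u_2=13/66 ∈ [1/23, 11/46) → index 1
j=3: u_3=19/66 ∈ [13/46, 9/23) → index 3
j=4: u_4=25/66 ∈ [13/46, 9/23) → index 3
j=5: u_5=31/66 ∈ [9/23, 13/23) → index 5
j=6: u_6=37/66 ∈ [9/23, 13/23) → index 5
j=7: u_7=43/66 ∈ [13/23, 17/23) → index 6
j=8: u_8=49/66 ∈ [17/23, 35/46) → index 7
j=9: u_9=5/6 ∈ [19/23, 41/46) → index 9
j=10: u_10=61/66 ∈ [41/46, 1) → index 10

0 1 1 3 3 5 5 6 7 9 10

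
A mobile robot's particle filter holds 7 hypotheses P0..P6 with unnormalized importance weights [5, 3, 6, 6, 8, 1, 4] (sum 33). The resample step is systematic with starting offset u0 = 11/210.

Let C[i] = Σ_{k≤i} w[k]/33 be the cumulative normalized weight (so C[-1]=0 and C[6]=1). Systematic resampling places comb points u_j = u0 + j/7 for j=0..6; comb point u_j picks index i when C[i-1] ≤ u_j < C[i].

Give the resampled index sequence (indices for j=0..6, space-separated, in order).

0 1 2 3 4 4 6

C = [5/33, 8/33, 14/33, 20/33, 28/33, 29/33, 1]
j=0: u_0=11/210 ∈ [0, 5/33) → index 0
j=1: u_1=41/210 ∈ [5/33, 8/33) → index 1
j=2: u_2=71/210 ∈ [8/33, 14/33) → index 2
j=3: u_3=101/210 ∈ [14/33, 20/33) → index 3
j=4: u_4=131/210 ∈ [20/33, 28/33) → index 4
j=5: u_5=23/30 ∈ [20/33, 28/33) → index 4
j=6: u_6=191/210 ∈ [29/33, 1) → index 6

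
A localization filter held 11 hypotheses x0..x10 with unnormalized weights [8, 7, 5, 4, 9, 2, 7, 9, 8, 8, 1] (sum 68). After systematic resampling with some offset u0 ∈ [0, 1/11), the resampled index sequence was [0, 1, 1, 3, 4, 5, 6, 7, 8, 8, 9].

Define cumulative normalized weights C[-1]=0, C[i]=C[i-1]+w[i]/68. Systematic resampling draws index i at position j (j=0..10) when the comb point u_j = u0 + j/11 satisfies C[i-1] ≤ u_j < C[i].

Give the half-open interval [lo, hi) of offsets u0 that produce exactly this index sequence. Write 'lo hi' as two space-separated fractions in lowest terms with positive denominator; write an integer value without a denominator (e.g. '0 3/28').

23/748 29/748

C = [2/17, 15/68, 5/17, 6/17, 33/68, 35/68, 21/34, 3/4, 59/68, 67/68, 1]
j=0 picked index 0: u0 ∈ [0, 2/17)
j=1 picked index 1: u0 ∈ [5/187, 97/748)
j=2 picked index 1: u0 ∈ [-12/187, 29/748)
j=3 picked index 3: u0 ∈ [4/187, 15/187)
j=4 picked index 4: u0 ∈ [-2/187, 91/748)
j=5 picked index 5: u0 ∈ [23/748, 45/748)
j=6 picked index 6: u0 ∈ [-23/748, 27/374)
j=7 picked index 7: u0 ∈ [-7/374, 5/44)
j=8 picked index 8: u0 ∈ [1/44, 105/748)
j=9 picked index 8: u0 ∈ [-3/44, 37/748)
j=10 picked index 9: u0 ∈ [-31/748, 57/748)
intersection: [23/748, 29/748)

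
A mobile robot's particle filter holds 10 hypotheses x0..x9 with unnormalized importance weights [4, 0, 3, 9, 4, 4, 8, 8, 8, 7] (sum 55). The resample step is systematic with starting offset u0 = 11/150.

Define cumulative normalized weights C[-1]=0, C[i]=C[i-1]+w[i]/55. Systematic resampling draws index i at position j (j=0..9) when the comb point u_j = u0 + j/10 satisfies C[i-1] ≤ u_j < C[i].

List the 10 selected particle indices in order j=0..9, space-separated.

C = [4/55, 4/55, 7/55, 16/55, 4/11, 24/55, 32/55, 8/11, 48/55, 1]
j=0: u_0=11/150 ∈ [4/55, 7/55) → index 2
j=1: u_1=13/75 ∈ [7/55, 16/55) → index 3
j=2: u_2=41/150 ∈ [7/55, 16/55) → index 3
j=3: u_3=28/75 ∈ [4/11, 24/55) → index 5
j=4: u_4=71/150 ∈ [24/55, 32/55) → index 6
j=5: u_5=43/75 ∈ [24/55, 32/55) → index 6
j=6: u_6=101/150 ∈ [32/55, 8/11) → index 7
j=7: u_7=58/75 ∈ [8/11, 48/55) → index 8
j=8: u_8=131/150 ∈ [48/55, 1) → index 9
j=9: u_9=73/75 ∈ [48/55, 1) → index 9

2 3 3 5 6 6 7 8 9 9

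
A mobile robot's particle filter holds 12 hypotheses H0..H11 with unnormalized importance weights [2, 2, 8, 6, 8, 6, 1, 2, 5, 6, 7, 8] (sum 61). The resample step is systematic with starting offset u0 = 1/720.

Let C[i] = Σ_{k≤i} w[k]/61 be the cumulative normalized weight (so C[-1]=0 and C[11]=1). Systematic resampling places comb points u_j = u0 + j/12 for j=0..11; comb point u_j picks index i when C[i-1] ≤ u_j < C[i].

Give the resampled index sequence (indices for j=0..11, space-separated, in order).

C = [2/61, 4/61, 12/61, 18/61, 26/61, 32/61, 33/61, 35/61, 40/61, 46/61, 53/61, 1]
j=0: u_0=1/720 ∈ [0, 2/61) → index 0
j=1: u_1=61/720 ∈ [4/61, 12/61) → index 2
j=2: u_2=121/720 ∈ [4/61, 12/61) → index 2
j=3: u_3=181/720 ∈ [12/61, 18/61) → index 3
j=4: u_4=241/720 ∈ [18/61, 26/61) → index 4
j=5: u_5=301/720 ∈ [18/61, 26/61) → index 4
j=6: u_6=361/720 ∈ [26/61, 32/61) → index 5
j=7: u_7=421/720 ∈ [35/61, 40/61) → index 8
j=8: u_8=481/720 ∈ [40/61, 46/61) → index 9
j=9: u_9=541/720 ∈ [40/61, 46/61) → index 9
j=10: u_10=601/720 ∈ [46/61, 53/61) → index 10
j=11: u_11=661/720 ∈ [53/61, 1) → index 11

0 2 2 3 4 4 5 8 9 9 10 11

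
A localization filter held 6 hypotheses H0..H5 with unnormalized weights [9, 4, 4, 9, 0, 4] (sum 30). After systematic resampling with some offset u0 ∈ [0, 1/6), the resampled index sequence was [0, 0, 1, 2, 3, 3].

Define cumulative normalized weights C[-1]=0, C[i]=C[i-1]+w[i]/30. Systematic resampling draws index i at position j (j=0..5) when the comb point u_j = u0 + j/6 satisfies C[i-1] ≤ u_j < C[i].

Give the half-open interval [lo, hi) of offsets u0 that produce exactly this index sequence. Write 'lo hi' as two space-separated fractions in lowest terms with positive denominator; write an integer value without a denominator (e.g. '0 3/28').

0 1/30

C = [3/10, 13/30, 17/30, 13/15, 13/15, 1]
j=0 picked index 0: u0 ∈ [0, 3/10)
j=1 picked index 0: u0 ∈ [-1/6, 2/15)
j=2 picked index 1: u0 ∈ [-1/30, 1/10)
j=3 picked index 2: u0 ∈ [-1/15, 1/15)
j=4 picked index 3: u0 ∈ [-1/10, 1/5)
j=5 picked index 3: u0 ∈ [-4/15, 1/30)
intersection: [0, 1/30)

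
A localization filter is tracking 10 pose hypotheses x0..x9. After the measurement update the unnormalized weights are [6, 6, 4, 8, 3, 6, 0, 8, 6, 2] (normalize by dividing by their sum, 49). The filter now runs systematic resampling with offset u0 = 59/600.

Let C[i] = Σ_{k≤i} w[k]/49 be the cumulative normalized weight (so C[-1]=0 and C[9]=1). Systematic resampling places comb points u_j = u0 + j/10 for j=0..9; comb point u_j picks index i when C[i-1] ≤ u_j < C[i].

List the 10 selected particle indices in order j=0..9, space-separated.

C = [6/49, 12/49, 16/49, 24/49, 27/49, 33/49, 33/49, 41/49, 47/49, 1]
j=0: u_0=59/600 ∈ [0, 6/49) → index 0
j=1: u_1=119/600 ∈ [6/49, 12/49) → index 1
j=2: u_2=179/600 ∈ [12/49, 16/49) → index 2
j=3: u_3=239/600 ∈ [16/49, 24/49) → index 3
j=4: u_4=299/600 ∈ [24/49, 27/49) → index 4
j=5: u_5=359/600 ∈ [27/49, 33/49) → index 5
j=6: u_6=419/600 ∈ [33/49, 41/49) → index 7
j=7: u_7=479/600 ∈ [33/49, 41/49) → index 7
j=8: u_8=539/600 ∈ [41/49, 47/49) → index 8
j=9: u_9=599/600 ∈ [47/49, 1) → index 9

0 1 2 3 4 5 7 7 8 9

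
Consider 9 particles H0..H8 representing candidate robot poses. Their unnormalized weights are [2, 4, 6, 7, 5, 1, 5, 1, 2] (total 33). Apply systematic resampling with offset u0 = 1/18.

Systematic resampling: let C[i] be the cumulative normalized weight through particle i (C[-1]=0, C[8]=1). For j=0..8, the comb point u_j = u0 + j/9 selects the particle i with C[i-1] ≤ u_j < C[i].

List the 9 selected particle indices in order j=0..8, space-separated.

0 1 2 3 3 4 4 6 8

C = [2/33, 2/11, 4/11, 19/33, 8/11, 25/33, 10/11, 31/33, 1]
j=0: u_0=1/18 ∈ [0, 2/33) → index 0
j=1: u_1=1/6 ∈ [2/33, 2/11) → index 1
j=2: u_2=5/18 ∈ [2/11, 4/11) → index 2
j=3: u_3=7/18 ∈ [4/11, 19/33) → index 3
j=4: u_4=1/2 ∈ [4/11, 19/33) → index 3
j=5: u_5=11/18 ∈ [19/33, 8/11) → index 4
j=6: u_6=13/18 ∈ [19/33, 8/11) → index 4
j=7: u_7=5/6 ∈ [25/33, 10/11) → index 6
j=8: u_8=17/18 ∈ [31/33, 1) → index 8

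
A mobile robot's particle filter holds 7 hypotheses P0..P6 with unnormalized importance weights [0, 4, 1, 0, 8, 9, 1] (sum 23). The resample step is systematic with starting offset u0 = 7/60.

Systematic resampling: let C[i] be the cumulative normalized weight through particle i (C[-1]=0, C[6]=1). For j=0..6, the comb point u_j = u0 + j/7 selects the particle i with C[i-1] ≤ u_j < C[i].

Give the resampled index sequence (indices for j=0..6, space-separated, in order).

C = [0, 4/23, 5/23, 5/23, 13/23, 22/23, 1]
j=0: u_0=7/60 ∈ [0, 4/23) → index 1
j=1: u_1=109/420 ∈ [5/23, 13/23) → index 4
j=2: u_2=169/420 ∈ [5/23, 13/23) → index 4
j=3: u_3=229/420 ∈ [5/23, 13/23) → index 4
j=4: u_4=289/420 ∈ [13/23, 22/23) → index 5
j=5: u_5=349/420 ∈ [13/23, 22/23) → index 5
j=6: u_6=409/420 ∈ [22/23, 1) → index 6

1 4 4 4 5 5 6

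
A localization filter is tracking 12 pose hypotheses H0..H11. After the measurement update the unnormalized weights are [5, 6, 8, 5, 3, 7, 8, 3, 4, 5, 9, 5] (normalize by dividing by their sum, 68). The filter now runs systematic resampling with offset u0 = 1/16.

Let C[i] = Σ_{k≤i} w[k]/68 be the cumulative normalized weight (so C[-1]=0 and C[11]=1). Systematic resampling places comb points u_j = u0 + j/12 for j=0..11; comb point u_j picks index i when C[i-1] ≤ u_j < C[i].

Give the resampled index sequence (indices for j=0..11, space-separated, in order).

C = [5/68, 11/68, 19/68, 6/17, 27/68, 1/2, 21/34, 45/68, 49/68, 27/34, 63/68, 1]
j=0: u_0=1/16 ∈ [0, 5/68) → index 0
j=1: u_1=7/48 ∈ [5/68, 11/68) → index 1
j=2: u_2=11/48 ∈ [11/68, 19/68) → index 2
j=3: u_3=5/16 ∈ [19/68, 6/17) → index 3
j=4: u_4=19/48 ∈ [6/17, 27/68) → index 4
j=5: u_5=23/48 ∈ [27/68, 1/2) → index 5
j=6: u_6=9/16 ∈ [1/2, 21/34) → index 6
j=7: u_7=31/48 ∈ [21/34, 45/68) → index 7
j=8: u_8=35/48 ∈ [49/68, 27/34) → index 9
j=9: u_9=13/16 ∈ [27/34, 63/68) → index 10
j=10: u_10=43/48 ∈ [27/34, 63/68) → index 10
j=11: u_11=47/48 ∈ [63/68, 1) → index 11

0 1 2 3 4 5 6 7 9 10 10 11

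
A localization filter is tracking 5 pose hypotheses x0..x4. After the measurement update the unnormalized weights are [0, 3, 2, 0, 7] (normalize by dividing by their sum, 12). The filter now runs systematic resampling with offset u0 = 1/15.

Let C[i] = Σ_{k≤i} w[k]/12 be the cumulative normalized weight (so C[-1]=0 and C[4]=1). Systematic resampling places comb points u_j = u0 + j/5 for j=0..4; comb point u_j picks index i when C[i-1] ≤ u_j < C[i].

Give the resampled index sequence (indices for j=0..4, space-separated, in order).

1 2 4 4 4

C = [0, 1/4, 5/12, 5/12, 1]
j=0: u_0=1/15 ∈ [0, 1/4) → index 1
j=1: u_1=4/15 ∈ [1/4, 5/12) → index 2
j=2: u_2=7/15 ∈ [5/12, 1) → index 4
j=3: u_3=2/3 ∈ [5/12, 1) → index 4
j=4: u_4=13/15 ∈ [5/12, 1) → index 4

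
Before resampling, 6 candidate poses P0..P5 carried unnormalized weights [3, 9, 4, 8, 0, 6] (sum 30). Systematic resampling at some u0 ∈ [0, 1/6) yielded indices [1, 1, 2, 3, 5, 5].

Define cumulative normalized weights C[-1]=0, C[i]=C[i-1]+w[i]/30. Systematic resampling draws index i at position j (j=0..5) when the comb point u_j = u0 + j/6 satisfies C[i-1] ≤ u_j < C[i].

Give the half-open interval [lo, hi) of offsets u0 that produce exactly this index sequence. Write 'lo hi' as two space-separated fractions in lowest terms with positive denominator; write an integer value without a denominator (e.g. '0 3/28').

C = [1/10, 2/5, 8/15, 4/5, 4/5, 1]
j=0 picked index 1: u0 ∈ [1/10, 2/5)
j=1 picked index 1: u0 ∈ [-1/15, 7/30)
j=2 picked index 2: u0 ∈ [1/15, 1/5)
j=3 picked index 3: u0 ∈ [1/30, 3/10)
j=4 picked index 5: u0 ∈ [2/15, 1/3)
j=5 picked index 5: u0 ∈ [-1/30, 1/6)
intersection: [2/15, 1/6)

2/15 1/6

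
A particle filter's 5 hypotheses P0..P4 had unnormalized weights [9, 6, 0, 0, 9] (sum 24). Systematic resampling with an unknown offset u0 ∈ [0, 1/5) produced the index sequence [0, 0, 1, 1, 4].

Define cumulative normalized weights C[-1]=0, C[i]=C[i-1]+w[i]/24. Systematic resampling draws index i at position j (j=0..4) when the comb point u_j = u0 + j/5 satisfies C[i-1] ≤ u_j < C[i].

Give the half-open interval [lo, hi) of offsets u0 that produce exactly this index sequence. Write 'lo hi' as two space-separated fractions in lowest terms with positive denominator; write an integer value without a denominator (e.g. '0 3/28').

0 1/40

C = [3/8, 5/8, 5/8, 5/8, 1]
j=0 picked index 0: u0 ∈ [0, 3/8)
j=1 picked index 0: u0 ∈ [-1/5, 7/40)
j=2 picked index 1: u0 ∈ [-1/40, 9/40)
j=3 picked index 1: u0 ∈ [-9/40, 1/40)
j=4 picked index 4: u0 ∈ [-7/40, 1/5)
intersection: [0, 1/40)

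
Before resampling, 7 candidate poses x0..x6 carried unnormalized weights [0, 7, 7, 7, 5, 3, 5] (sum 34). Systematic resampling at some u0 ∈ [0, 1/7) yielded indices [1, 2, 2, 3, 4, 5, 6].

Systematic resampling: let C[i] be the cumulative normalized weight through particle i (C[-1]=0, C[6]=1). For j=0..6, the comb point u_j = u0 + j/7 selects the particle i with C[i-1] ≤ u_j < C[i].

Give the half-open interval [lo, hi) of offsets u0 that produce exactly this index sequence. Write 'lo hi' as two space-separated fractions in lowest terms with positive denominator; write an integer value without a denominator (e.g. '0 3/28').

15/238 15/119

C = [0, 7/34, 7/17, 21/34, 13/17, 29/34, 1]
j=0 picked index 1: u0 ∈ [0, 7/34)
j=1 picked index 2: u0 ∈ [15/238, 32/119)
j=2 picked index 2: u0 ∈ [-19/238, 15/119)
j=3 picked index 3: u0 ∈ [-2/119, 45/238)
j=4 picked index 4: u0 ∈ [11/238, 23/119)
j=5 picked index 5: u0 ∈ [6/119, 33/238)
j=6 picked index 6: u0 ∈ [-1/238, 1/7)
intersection: [15/238, 15/119)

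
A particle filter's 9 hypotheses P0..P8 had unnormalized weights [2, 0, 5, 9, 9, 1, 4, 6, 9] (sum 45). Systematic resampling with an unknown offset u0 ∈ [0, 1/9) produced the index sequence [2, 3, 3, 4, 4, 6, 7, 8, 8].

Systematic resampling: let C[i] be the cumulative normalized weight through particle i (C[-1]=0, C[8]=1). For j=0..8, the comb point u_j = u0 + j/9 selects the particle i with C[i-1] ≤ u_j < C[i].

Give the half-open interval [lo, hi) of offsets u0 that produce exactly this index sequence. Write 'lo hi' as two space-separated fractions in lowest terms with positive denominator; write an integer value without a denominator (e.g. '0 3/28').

2/45 1/9

C = [2/45, 2/45, 7/45, 16/45, 5/9, 26/45, 2/3, 4/5, 1]
j=0 picked index 2: u0 ∈ [2/45, 7/45)
j=1 picked index 3: u0 ∈ [2/45, 11/45)
j=2 picked index 3: u0 ∈ [-1/15, 2/15)
j=3 picked index 4: u0 ∈ [1/45, 2/9)
j=4 picked index 4: u0 ∈ [-4/45, 1/9)
j=5 picked index 6: u0 ∈ [1/45, 1/9)
j=6 picked index 7: u0 ∈ [0, 2/15)
j=7 picked index 8: u0 ∈ [1/45, 2/9)
j=8 picked index 8: u0 ∈ [-4/45, 1/9)
intersection: [2/45, 1/9)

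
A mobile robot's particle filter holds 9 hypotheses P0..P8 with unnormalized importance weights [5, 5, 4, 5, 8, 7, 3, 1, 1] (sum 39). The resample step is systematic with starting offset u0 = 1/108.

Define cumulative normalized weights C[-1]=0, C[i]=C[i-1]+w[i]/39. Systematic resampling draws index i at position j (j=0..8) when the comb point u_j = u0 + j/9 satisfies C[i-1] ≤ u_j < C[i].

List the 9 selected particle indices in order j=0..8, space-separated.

0 0 1 2 3 4 4 5 6

C = [5/39, 10/39, 14/39, 19/39, 9/13, 34/39, 37/39, 38/39, 1]
j=0: u_0=1/108 ∈ [0, 5/39) → index 0
j=1: u_1=13/108 ∈ [0, 5/39) → index 0
j=2: u_2=25/108 ∈ [5/39, 10/39) → index 1
j=3: u_3=37/108 ∈ [10/39, 14/39) → index 2
j=4: u_4=49/108 ∈ [14/39, 19/39) → index 3
j=5: u_5=61/108 ∈ [19/39, 9/13) → index 4
j=6: u_6=73/108 ∈ [19/39, 9/13) → index 4
j=7: u_7=85/108 ∈ [9/13, 34/39) → index 5
j=8: u_8=97/108 ∈ [34/39, 37/39) → index 6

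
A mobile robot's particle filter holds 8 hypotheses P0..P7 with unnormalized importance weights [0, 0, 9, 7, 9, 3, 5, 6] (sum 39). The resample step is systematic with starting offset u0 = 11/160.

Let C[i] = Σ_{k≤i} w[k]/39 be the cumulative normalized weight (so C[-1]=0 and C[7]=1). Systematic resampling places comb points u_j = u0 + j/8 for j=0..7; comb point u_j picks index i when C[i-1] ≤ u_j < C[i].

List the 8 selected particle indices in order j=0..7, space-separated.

2 2 3 4 4 5 6 7

C = [0, 0, 3/13, 16/39, 25/39, 28/39, 11/13, 1]
j=0: u_0=11/160 ∈ [0, 3/13) → index 2
j=1: u_1=31/160 ∈ [0, 3/13) → index 2
j=2: u_2=51/160 ∈ [3/13, 16/39) → index 3
j=3: u_3=71/160 ∈ [16/39, 25/39) → index 4
j=4: u_4=91/160 ∈ [16/39, 25/39) → index 4
j=5: u_5=111/160 ∈ [25/39, 28/39) → index 5
j=6: u_6=131/160 ∈ [28/39, 11/13) → index 6
j=7: u_7=151/160 ∈ [11/13, 1) → index 7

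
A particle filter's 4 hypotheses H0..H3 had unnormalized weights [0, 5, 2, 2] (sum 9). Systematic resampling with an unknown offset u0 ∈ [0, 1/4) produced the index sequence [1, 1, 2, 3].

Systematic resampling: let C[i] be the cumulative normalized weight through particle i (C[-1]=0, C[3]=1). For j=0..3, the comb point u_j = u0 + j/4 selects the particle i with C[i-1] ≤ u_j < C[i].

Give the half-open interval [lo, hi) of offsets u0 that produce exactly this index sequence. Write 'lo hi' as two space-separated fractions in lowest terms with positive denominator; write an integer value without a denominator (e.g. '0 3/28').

C = [0, 5/9, 7/9, 1]
j=0 picked index 1: u0 ∈ [0, 5/9)
j=1 picked index 1: u0 ∈ [-1/4, 11/36)
j=2 picked index 2: u0 ∈ [1/18, 5/18)
j=3 picked index 3: u0 ∈ [1/36, 1/4)
intersection: [1/18, 1/4)

1/18 1/4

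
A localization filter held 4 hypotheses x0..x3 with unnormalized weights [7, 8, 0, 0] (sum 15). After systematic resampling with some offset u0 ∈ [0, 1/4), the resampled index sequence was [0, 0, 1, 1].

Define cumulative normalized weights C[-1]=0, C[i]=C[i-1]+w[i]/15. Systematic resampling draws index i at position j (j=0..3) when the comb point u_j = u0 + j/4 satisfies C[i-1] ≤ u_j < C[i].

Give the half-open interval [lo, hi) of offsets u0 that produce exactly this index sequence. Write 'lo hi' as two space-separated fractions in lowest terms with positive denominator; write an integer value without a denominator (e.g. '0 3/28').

0 13/60

C = [7/15, 1, 1, 1]
j=0 picked index 0: u0 ∈ [0, 7/15)
j=1 picked index 0: u0 ∈ [-1/4, 13/60)
j=2 picked index 1: u0 ∈ [-1/30, 1/2)
j=3 picked index 1: u0 ∈ [-17/60, 1/4)
intersection: [0, 13/60)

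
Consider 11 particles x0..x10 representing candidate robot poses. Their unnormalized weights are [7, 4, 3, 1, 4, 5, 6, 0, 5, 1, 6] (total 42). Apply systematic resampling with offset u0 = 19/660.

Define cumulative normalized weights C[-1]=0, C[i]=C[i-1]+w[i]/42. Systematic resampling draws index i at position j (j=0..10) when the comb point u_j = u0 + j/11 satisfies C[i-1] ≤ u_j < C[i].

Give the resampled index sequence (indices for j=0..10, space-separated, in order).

C = [1/6, 11/42, 1/3, 5/14, 19/42, 4/7, 5/7, 5/7, 5/6, 6/7, 1]
j=0: u_0=19/660 ∈ [0, 1/6) → index 0
j=1: u_1=79/660 ∈ [0, 1/6) → index 0
j=2: u_2=139/660 ∈ [1/6, 11/42) → index 1
j=3: u_3=199/660 ∈ [11/42, 1/3) → index 2
j=4: u_4=259/660 ∈ [5/14, 19/42) → index 4
j=5: u_5=29/60 ∈ [19/42, 4/7) → index 5
j=6: u_6=379/660 ∈ [4/7, 5/7) → index 6
j=7: u_7=439/660 ∈ [4/7, 5/7) → index 6
j=8: u_8=499/660 ∈ [5/7, 5/6) → index 8
j=9: u_9=559/660 ∈ [5/6, 6/7) → index 9
j=10: u_10=619/660 ∈ [6/7, 1) → index 10

0 0 1 2 4 5 6 6 8 9 10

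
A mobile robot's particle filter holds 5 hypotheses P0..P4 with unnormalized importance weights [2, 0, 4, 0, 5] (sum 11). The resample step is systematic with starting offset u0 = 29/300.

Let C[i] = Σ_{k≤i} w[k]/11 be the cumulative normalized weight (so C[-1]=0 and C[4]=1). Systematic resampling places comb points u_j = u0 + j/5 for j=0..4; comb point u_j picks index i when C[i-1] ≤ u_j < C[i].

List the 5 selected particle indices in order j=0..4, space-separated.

C = [2/11, 2/11, 6/11, 6/11, 1]
j=0: u_0=29/300 ∈ [0, 2/11) → index 0
j=1: u_1=89/300 ∈ [2/11, 6/11) → index 2
j=2: u_2=149/300 ∈ [2/11, 6/11) → index 2
j=3: u_3=209/300 ∈ [6/11, 1) → index 4
j=4: u_4=269/300 ∈ [6/11, 1) → index 4

0 2 2 4 4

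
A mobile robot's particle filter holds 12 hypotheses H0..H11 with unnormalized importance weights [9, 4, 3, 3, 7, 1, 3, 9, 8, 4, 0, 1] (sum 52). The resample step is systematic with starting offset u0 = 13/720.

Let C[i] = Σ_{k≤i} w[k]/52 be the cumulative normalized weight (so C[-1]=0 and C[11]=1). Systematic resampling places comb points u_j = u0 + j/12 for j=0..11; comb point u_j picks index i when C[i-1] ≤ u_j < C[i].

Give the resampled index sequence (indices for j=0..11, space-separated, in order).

0 0 1 2 3 4 5 7 7 8 8 9

C = [9/52, 1/4, 4/13, 19/52, 1/2, 27/52, 15/26, 3/4, 47/52, 51/52, 51/52, 1]
j=0: u_0=13/720 ∈ [0, 9/52) → index 0
j=1: u_1=73/720 ∈ [0, 9/52) → index 0
j=2: u_2=133/720 ∈ [9/52, 1/4) → index 1
j=3: u_3=193/720 ∈ [1/4, 4/13) → index 2
j=4: u_4=253/720 ∈ [4/13, 19/52) → index 3
j=5: u_5=313/720 ∈ [19/52, 1/2) → index 4
j=6: u_6=373/720 ∈ [1/2, 27/52) → index 5
j=7: u_7=433/720 ∈ [15/26, 3/4) → index 7
j=8: u_8=493/720 ∈ [15/26, 3/4) → index 7
j=9: u_9=553/720 ∈ [3/4, 47/52) → index 8
j=10: u_10=613/720 ∈ [3/4, 47/52) → index 8
j=11: u_11=673/720 ∈ [47/52, 51/52) → index 9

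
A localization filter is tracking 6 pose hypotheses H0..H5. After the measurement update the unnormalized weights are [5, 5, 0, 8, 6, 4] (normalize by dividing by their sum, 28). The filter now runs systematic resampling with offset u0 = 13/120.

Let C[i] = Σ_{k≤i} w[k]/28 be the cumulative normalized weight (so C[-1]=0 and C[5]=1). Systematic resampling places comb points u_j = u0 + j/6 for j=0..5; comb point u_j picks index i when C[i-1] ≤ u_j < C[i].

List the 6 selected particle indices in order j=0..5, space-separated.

C = [5/28, 5/14, 5/14, 9/14, 6/7, 1]
j=0: u_0=13/120 ∈ [0, 5/28) → index 0
j=1: u_1=11/40 ∈ [5/28, 5/14) → index 1
j=2: u_2=53/120 ∈ [5/14, 9/14) → index 3
j=3: u_3=73/120 ∈ [5/14, 9/14) → index 3
j=4: u_4=31/40 ∈ [9/14, 6/7) → index 4
j=5: u_5=113/120 ∈ [6/7, 1) → index 5

0 1 3 3 4 5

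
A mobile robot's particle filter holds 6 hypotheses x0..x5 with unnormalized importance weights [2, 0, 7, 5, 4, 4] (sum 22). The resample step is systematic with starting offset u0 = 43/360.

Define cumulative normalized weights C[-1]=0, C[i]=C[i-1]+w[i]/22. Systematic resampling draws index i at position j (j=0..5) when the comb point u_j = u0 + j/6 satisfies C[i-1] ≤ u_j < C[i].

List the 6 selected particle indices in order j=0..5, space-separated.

C = [1/11, 1/11, 9/22, 7/11, 9/11, 1]
j=0: u_0=43/360 ∈ [1/11, 9/22) → index 2
j=1: u_1=103/360 ∈ [1/11, 9/22) → index 2
j=2: u_2=163/360 ∈ [9/22, 7/11) → index 3
j=3: u_3=223/360 ∈ [9/22, 7/11) → index 3
j=4: u_4=283/360 ∈ [7/11, 9/11) → index 4
j=5: u_5=343/360 ∈ [9/11, 1) → index 5

2 2 3 3 4 5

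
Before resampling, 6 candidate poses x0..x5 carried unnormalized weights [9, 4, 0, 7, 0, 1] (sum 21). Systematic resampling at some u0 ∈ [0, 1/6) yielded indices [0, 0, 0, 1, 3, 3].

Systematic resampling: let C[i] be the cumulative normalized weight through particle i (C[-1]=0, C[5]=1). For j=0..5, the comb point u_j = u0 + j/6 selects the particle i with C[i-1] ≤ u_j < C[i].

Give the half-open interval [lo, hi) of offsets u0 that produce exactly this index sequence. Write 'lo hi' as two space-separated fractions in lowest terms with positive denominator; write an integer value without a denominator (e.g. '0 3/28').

0 2/21

C = [3/7, 13/21, 13/21, 20/21, 20/21, 1]
j=0 picked index 0: u0 ∈ [0, 3/7)
j=1 picked index 0: u0 ∈ [-1/6, 11/42)
j=2 picked index 0: u0 ∈ [-1/3, 2/21)
j=3 picked index 1: u0 ∈ [-1/14, 5/42)
j=4 picked index 3: u0 ∈ [-1/21, 2/7)
j=5 picked index 3: u0 ∈ [-3/14, 5/42)
intersection: [0, 2/21)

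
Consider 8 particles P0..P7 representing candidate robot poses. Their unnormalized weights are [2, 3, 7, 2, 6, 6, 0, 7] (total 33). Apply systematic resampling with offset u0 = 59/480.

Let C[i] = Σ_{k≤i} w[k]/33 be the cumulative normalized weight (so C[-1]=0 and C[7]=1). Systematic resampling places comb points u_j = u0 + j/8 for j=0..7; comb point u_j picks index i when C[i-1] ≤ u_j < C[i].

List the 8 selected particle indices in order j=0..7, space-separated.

1 2 3 4 5 5 7 7

C = [2/33, 5/33, 4/11, 14/33, 20/33, 26/33, 26/33, 1]
j=0: u_0=59/480 ∈ [2/33, 5/33) → index 1
j=1: u_1=119/480 ∈ [5/33, 4/11) → index 2
j=2: u_2=179/480 ∈ [4/11, 14/33) → index 3
j=3: u_3=239/480 ∈ [14/33, 20/33) → index 4
j=4: u_4=299/480 ∈ [20/33, 26/33) → index 5
j=5: u_5=359/480 ∈ [20/33, 26/33) → index 5
j=6: u_6=419/480 ∈ [26/33, 1) → index 7
j=7: u_7=479/480 ∈ [26/33, 1) → index 7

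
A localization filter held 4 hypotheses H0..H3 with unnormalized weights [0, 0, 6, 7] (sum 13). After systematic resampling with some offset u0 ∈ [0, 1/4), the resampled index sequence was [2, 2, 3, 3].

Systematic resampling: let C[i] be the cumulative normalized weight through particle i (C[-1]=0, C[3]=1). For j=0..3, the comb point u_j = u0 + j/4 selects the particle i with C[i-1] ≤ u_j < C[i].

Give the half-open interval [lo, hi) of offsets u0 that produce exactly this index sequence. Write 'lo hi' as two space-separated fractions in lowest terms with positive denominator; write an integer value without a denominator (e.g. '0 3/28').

0 11/52

C = [0, 0, 6/13, 1]
j=0 picked index 2: u0 ∈ [0, 6/13)
j=1 picked index 2: u0 ∈ [-1/4, 11/52)
j=2 picked index 3: u0 ∈ [-1/26, 1/2)
j=3 picked index 3: u0 ∈ [-15/52, 1/4)
intersection: [0, 11/52)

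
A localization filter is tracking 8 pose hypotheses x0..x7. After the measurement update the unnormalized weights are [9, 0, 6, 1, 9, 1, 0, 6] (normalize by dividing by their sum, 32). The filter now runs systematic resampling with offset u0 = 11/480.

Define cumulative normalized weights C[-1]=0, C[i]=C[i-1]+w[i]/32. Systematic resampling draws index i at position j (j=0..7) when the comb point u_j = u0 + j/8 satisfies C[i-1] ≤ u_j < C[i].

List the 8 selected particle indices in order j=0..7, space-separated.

0 0 0 2 4 4 4 7

C = [9/32, 9/32, 15/32, 1/2, 25/32, 13/16, 13/16, 1]
j=0: u_0=11/480 ∈ [0, 9/32) → index 0
j=1: u_1=71/480 ∈ [0, 9/32) → index 0
j=2: u_2=131/480 ∈ [0, 9/32) → index 0
j=3: u_3=191/480 ∈ [9/32, 15/32) → index 2
j=4: u_4=251/480 ∈ [1/2, 25/32) → index 4
j=5: u_5=311/480 ∈ [1/2, 25/32) → index 4
j=6: u_6=371/480 ∈ [1/2, 25/32) → index 4
j=7: u_7=431/480 ∈ [13/16, 1) → index 7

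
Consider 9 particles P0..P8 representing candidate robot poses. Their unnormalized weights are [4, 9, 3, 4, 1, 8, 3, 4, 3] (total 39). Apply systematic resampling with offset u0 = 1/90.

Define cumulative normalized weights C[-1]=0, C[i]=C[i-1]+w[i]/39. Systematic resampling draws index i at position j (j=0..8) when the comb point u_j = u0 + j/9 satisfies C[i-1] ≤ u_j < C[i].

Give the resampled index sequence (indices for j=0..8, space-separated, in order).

0 1 1 2 3 5 5 6 7

C = [4/39, 1/3, 16/39, 20/39, 7/13, 29/39, 32/39, 12/13, 1]
j=0: u_0=1/90 ∈ [0, 4/39) → index 0
j=1: u_1=11/90 ∈ [4/39, 1/3) → index 1
j=2: u_2=7/30 ∈ [4/39, 1/3) → index 1
j=3: u_3=31/90 ∈ [1/3, 16/39) → index 2
j=4: u_4=41/90 ∈ [16/39, 20/39) → index 3
j=5: u_5=17/30 ∈ [7/13, 29/39) → index 5
j=6: u_6=61/90 ∈ [7/13, 29/39) → index 5
j=7: u_7=71/90 ∈ [29/39, 32/39) → index 6
j=8: u_8=9/10 ∈ [32/39, 12/13) → index 7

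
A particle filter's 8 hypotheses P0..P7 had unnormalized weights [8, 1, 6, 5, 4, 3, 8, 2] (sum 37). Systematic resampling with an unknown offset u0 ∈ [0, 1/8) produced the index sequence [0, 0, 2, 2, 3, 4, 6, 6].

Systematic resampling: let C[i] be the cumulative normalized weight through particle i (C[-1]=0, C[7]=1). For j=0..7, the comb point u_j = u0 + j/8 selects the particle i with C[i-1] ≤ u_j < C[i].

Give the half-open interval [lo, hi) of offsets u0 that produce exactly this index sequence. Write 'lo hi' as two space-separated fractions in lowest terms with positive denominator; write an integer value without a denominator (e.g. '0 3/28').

C = [8/37, 9/37, 15/37, 20/37, 24/37, 27/37, 35/37, 1]
j=0 picked index 0: u0 ∈ [0, 8/37)
j=1 picked index 0: u0 ∈ [-1/8, 27/296)
j=2 picked index 2: u0 ∈ [-1/148, 23/148)
j=3 picked index 2: u0 ∈ [-39/296, 9/296)
j=4 picked index 3: u0 ∈ [-7/74, 3/74)
j=5 picked index 4: u0 ∈ [-25/296, 7/296)
j=6 picked index 6: u0 ∈ [-3/148, 29/148)
j=7 picked index 6: u0 ∈ [-43/296, 21/296)
intersection: [0, 7/296)

0 7/296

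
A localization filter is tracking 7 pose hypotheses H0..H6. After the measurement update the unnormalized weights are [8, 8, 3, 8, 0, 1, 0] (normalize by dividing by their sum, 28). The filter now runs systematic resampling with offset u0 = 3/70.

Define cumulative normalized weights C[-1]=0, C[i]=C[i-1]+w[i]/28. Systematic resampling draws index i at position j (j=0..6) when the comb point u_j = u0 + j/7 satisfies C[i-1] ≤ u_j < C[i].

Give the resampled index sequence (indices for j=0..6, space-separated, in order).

0 0 1 1 2 3 3

C = [2/7, 4/7, 19/28, 27/28, 27/28, 1, 1]
j=0: u_0=3/70 ∈ [0, 2/7) → index 0
j=1: u_1=13/70 ∈ [0, 2/7) → index 0
j=2: u_2=23/70 ∈ [2/7, 4/7) → index 1
j=3: u_3=33/70 ∈ [2/7, 4/7) → index 1
j=4: u_4=43/70 ∈ [4/7, 19/28) → index 2
j=5: u_5=53/70 ∈ [19/28, 27/28) → index 3
j=6: u_6=9/10 ∈ [19/28, 27/28) → index 3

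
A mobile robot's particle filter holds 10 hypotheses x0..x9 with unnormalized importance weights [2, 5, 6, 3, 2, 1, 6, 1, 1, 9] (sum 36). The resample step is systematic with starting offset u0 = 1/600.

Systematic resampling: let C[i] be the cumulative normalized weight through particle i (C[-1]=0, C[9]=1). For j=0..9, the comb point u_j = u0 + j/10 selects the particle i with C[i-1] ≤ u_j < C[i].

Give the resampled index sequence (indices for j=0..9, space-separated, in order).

0 1 2 2 3 5 6 7 9 9

C = [1/18, 7/36, 13/36, 4/9, 1/2, 19/36, 25/36, 13/18, 3/4, 1]
j=0: u_0=1/600 ∈ [0, 1/18) → index 0
j=1: u_1=61/600 ∈ [1/18, 7/36) → index 1
j=2: u_2=121/600 ∈ [7/36, 13/36) → index 2
j=3: u_3=181/600 ∈ [7/36, 13/36) → index 2
j=4: u_4=241/600 ∈ [13/36, 4/9) → index 3
j=5: u_5=301/600 ∈ [1/2, 19/36) → index 5
j=6: u_6=361/600 ∈ [19/36, 25/36) → index 6
j=7: u_7=421/600 ∈ [25/36, 13/18) → index 7
j=8: u_8=481/600 ∈ [3/4, 1) → index 9
j=9: u_9=541/600 ∈ [3/4, 1) → index 9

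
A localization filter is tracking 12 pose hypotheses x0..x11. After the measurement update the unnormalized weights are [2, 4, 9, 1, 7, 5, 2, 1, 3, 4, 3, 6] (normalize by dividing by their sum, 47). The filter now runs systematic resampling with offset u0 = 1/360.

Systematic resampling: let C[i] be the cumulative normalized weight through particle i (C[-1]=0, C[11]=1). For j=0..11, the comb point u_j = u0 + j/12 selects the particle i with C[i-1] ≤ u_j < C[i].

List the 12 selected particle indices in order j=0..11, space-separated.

C = [2/47, 6/47, 15/47, 16/47, 23/47, 28/47, 30/47, 31/47, 34/47, 38/47, 41/47, 1]
j=0: u_0=1/360 ∈ [0, 2/47) → index 0
j=1: u_1=31/360 ∈ [2/47, 6/47) → index 1
j=2: u_2=61/360 ∈ [6/47, 15/47) → index 2
j=3: u_3=91/360 ∈ [6/47, 15/47) → index 2
j=4: u_4=121/360 ∈ [15/47, 16/47) → index 3
j=5: u_5=151/360 ∈ [16/47, 23/47) → index 4
j=6: u_6=181/360 ∈ [23/47, 28/47) → index 5
j=7: u_7=211/360 ∈ [23/47, 28/47) → index 5
j=8: u_8=241/360 ∈ [31/47, 34/47) → index 8
j=9: u_9=271/360 ∈ [34/47, 38/47) → index 9
j=10: u_10=301/360 ∈ [38/47, 41/47) → index 10
j=11: u_11=331/360 ∈ [41/47, 1) → index 11

0 1 2 2 3 4 5 5 8 9 10 11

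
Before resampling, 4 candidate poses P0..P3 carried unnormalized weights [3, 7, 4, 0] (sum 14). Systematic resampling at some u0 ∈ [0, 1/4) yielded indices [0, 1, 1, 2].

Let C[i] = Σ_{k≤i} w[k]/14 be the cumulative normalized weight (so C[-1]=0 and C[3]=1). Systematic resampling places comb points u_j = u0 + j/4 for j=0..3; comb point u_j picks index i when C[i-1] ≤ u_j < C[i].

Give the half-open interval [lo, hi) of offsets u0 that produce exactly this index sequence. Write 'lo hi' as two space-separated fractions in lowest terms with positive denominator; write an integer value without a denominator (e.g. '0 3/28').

C = [3/14, 5/7, 1, 1]
j=0 picked index 0: u0 ∈ [0, 3/14)
j=1 picked index 1: u0 ∈ [-1/28, 13/28)
j=2 picked index 1: u0 ∈ [-2/7, 3/14)
j=3 picked index 2: u0 ∈ [-1/28, 1/4)
intersection: [0, 3/14)

0 3/14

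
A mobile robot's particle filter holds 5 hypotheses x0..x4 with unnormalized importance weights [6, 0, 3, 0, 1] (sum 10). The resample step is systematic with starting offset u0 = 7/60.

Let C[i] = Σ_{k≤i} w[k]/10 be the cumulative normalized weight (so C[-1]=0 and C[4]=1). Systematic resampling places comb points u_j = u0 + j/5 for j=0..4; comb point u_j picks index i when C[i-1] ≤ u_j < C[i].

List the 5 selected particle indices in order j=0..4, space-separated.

C = [3/5, 3/5, 9/10, 9/10, 1]
j=0: u_0=7/60 ∈ [0, 3/5) → index 0
j=1: u_1=19/60 ∈ [0, 3/5) → index 0
j=2: u_2=31/60 ∈ [0, 3/5) → index 0
j=3: u_3=43/60 ∈ [3/5, 9/10) → index 2
j=4: u_4=11/12 ∈ [9/10, 1) → index 4

0 0 0 2 4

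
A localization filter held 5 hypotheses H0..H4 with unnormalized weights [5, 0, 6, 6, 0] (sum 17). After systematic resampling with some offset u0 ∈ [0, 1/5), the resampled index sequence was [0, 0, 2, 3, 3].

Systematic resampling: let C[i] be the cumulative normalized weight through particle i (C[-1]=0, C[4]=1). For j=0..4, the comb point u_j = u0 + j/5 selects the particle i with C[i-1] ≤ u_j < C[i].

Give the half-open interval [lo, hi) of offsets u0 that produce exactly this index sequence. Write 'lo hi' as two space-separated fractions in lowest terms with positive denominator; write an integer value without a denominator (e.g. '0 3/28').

4/85 8/85

C = [5/17, 5/17, 11/17, 1, 1]
j=0 picked index 0: u0 ∈ [0, 5/17)
j=1 picked index 0: u0 ∈ [-1/5, 8/85)
j=2 picked index 2: u0 ∈ [-9/85, 21/85)
j=3 picked index 3: u0 ∈ [4/85, 2/5)
j=4 picked index 3: u0 ∈ [-13/85, 1/5)
intersection: [4/85, 8/85)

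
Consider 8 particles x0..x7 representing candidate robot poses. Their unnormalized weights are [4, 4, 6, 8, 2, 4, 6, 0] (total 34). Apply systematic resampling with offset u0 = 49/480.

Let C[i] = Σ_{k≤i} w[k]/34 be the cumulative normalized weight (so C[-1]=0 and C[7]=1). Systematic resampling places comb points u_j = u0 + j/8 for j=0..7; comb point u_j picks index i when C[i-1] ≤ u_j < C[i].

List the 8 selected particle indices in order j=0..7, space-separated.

0 1 2 3 3 5 6 6

C = [2/17, 4/17, 7/17, 11/17, 12/17, 14/17, 1, 1]
j=0: u_0=49/480 ∈ [0, 2/17) → index 0
j=1: u_1=109/480 ∈ [2/17, 4/17) → index 1
j=2: u_2=169/480 ∈ [4/17, 7/17) → index 2
j=3: u_3=229/480 ∈ [7/17, 11/17) → index 3
j=4: u_4=289/480 ∈ [7/17, 11/17) → index 3
j=5: u_5=349/480 ∈ [12/17, 14/17) → index 5
j=6: u_6=409/480 ∈ [14/17, 1) → index 6
j=7: u_7=469/480 ∈ [14/17, 1) → index 6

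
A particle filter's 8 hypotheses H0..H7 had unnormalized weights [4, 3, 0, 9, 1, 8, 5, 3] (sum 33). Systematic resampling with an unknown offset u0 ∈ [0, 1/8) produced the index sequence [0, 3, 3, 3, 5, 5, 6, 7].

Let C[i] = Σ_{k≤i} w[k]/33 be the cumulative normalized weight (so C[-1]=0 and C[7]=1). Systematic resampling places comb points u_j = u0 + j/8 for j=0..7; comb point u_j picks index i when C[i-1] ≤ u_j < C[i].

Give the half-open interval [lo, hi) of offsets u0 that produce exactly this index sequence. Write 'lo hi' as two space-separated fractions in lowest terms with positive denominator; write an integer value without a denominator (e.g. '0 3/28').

23/264 29/264

C = [4/33, 7/33, 7/33, 16/33, 17/33, 25/33, 10/11, 1]
j=0 picked index 0: u0 ∈ [0, 4/33)
j=1 picked index 3: u0 ∈ [23/264, 95/264)
j=2 picked index 3: u0 ∈ [-5/132, 31/132)
j=3 picked index 3: u0 ∈ [-43/264, 29/264)
j=4 picked index 5: u0 ∈ [1/66, 17/66)
j=5 picked index 5: u0 ∈ [-29/264, 35/264)
j=6 picked index 6: u0 ∈ [1/132, 7/44)
j=7 picked index 7: u0 ∈ [3/88, 1/8)
intersection: [23/264, 29/264)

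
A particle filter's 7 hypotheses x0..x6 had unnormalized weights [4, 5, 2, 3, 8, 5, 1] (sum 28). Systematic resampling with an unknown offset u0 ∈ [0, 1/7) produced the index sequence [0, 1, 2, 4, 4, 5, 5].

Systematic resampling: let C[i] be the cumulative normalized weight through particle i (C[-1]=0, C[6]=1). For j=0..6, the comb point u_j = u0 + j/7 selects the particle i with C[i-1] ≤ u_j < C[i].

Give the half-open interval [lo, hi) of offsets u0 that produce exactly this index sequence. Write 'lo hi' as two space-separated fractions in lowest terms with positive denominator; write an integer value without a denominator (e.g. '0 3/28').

1/14 3/28

C = [1/7, 9/28, 11/28, 1/2, 11/14, 27/28, 1]
j=0 picked index 0: u0 ∈ [0, 1/7)
j=1 picked index 1: u0 ∈ [0, 5/28)
j=2 picked index 2: u0 ∈ [1/28, 3/28)
j=3 picked index 4: u0 ∈ [1/14, 5/14)
j=4 picked index 4: u0 ∈ [-1/14, 3/14)
j=5 picked index 5: u0 ∈ [1/14, 1/4)
j=6 picked index 5: u0 ∈ [-1/14, 3/28)
intersection: [1/14, 3/28)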